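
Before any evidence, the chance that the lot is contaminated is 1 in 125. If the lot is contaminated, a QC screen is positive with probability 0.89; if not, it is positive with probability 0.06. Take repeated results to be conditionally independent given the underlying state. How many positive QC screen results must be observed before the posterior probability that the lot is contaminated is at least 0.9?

3

Prior odds = 0.008/0.992 = 1/124.
Likelihood ratio of a positive = 0.89/0.06 = 89/6.
Target posterior odds = 0.9/0.1 = 9.
Need (1/124) × (89/6)ⁿ ≥ 9, i.e. (89/6)ⁿ ≥ 1116.
(89/6)² = 7921/36 falls short of 1116 but (89/6)³ = 704969/216 reaches it, so n = 3.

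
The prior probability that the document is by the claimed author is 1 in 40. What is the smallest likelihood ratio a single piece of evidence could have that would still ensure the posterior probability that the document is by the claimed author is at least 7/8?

Prior odds = 0.025/0.975 = 1/39.
Target odds = 0.875/0.125 = 7.
Required Bayes factor = 7 ÷ (1/39) = 273.

273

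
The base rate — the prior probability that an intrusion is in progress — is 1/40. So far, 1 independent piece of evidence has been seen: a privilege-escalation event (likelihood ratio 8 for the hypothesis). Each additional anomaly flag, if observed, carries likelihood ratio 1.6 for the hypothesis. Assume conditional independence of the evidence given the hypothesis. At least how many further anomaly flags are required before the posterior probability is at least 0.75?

Prior odds = 0.025/0.975 = 1/39.
Bayes factor of the evidence already in hand = 8.
Odds after that evidence = (1/39) × 8 = 8/39.
Target odds = 0.75/0.25 = 3.
Need 1.6ⁿ ≥ 3 ÷ (8/39) = 14.625.
1.6⁵ = 10.48576 falls short of 14.625 but 1.6⁶ = 262144/15625 reaches it, so n = 6.

6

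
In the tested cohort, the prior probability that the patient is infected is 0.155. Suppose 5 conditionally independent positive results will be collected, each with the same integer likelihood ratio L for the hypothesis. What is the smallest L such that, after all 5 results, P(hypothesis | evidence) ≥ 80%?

Prior odds = 0.155/0.845 = 31/169.
Target odds = 0.8/0.2 = 4.
Need L⁵ ≥ 4 ÷ (31/169) = 676/31.
1⁵ = 1 < 676/31 ≤ 32 = 2⁵, so L = 2.

2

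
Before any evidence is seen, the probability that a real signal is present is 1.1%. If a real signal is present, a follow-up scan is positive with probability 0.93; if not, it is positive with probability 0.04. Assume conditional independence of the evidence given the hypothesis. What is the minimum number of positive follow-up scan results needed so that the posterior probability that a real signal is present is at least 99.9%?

Prior odds: 0.011 ÷ 0.989 = 11/989.
Likelihood ratio of a positive = 0.93/0.04 = 23.25.
Target odds: 0.999 ÷ 0.001 = 999.
Require 23.25ⁿ ≥ 999 ÷ (11/989) = 988011/11.
23.25³ = 804357/64 falls short of 988011/11 but 23.25⁴ = 74805201/256 reaches it, so n = 4.

4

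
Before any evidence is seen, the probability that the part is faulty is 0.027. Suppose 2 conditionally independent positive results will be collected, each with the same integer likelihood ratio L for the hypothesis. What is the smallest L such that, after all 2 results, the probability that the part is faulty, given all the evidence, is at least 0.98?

43

Prior odds = 0.027/0.973 = 27/973.
Target odds = 0.98/0.02 = 49.
Need L² ≥ 49 ÷ (27/973) = 47677/27.
42² = 1764 < 47677/27 ≤ 1849 = 43², so L = 43.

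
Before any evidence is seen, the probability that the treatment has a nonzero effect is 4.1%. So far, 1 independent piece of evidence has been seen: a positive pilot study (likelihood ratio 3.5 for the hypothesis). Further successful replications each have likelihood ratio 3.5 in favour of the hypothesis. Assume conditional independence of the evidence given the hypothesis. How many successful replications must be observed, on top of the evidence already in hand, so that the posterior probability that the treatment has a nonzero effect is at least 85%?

Prior odds = 0.041/0.959 = 41/959.
Bayes factor of the evidence already in hand = 3.5.
Odds after that evidence = (41/959) × 3.5 = 41/274.
Target odds = 0.85/0.15 = 17/3.
Need 3.5ⁿ ≥ 17/3 ÷ (41/274) = 4658/123.
3.5² = 12.25 falls short of 4658/123 but 3.5³ = 42.875 reaches it, so n = 3.

3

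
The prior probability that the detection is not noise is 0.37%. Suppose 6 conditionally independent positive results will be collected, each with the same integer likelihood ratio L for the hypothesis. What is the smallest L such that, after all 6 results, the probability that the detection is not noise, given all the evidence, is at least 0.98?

Prior odds = 0.0037/0.9963 = 37/9963.
Target odds = 0.98/0.02 = 49.
Need L⁶ ≥ 49 ÷ (37/9963) = 488187/37.
4⁶ = 4096 < 488187/37 ≤ 15625 = 5⁶, so L = 5.

5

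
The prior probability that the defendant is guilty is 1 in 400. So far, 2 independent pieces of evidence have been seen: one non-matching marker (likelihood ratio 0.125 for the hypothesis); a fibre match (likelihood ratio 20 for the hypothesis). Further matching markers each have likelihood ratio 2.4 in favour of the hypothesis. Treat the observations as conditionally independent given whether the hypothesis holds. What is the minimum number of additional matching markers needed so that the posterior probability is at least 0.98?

Prior odds = 0.0025/0.9975 = 1/399.
Combined Bayes factor of the evidence already in hand = 0.125 × 20 = 2.5.
Odds after that evidence = (1/399) × 2.5 = 5/798.
Target odds = 0.98/0.02 = 49.
Need 2.4ⁿ ≥ 49 ÷ (5/798) = 7820.4.
2.4¹⁰ ≈6340.34 falls short of 7820.4 but 2.4¹¹ ≈15216.8 reaches it, so n = 11.

11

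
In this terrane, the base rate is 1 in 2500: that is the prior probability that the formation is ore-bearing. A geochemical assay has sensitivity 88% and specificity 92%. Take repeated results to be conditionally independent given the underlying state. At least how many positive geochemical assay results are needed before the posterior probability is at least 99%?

Prior odds = 0.0004/0.9996 = 1/2499.
False-positive rate = 1 − 0.92 = 0.08; likelihood ratio of a positive = 0.88/0.08 = 11.
Target posterior odds = 0.99/0.01 = 99.
Require 11ⁿ ≥ 99 ÷ (1/2499) = 247401.
11⁵ = 161051 falls short of 247401 but 11⁶ = 1771561 reaches it, so n = 6.

6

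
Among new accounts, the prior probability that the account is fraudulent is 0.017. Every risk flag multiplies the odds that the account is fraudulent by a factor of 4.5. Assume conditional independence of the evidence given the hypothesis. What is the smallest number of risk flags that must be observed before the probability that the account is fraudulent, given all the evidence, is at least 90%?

Prior odds = 0.017/0.983 = 17/983.
Likelihood ratio per risk flag = 4.5.
Target odds: 0.9 ÷ 0.1 = 9.
Require 4.5ⁿ ≥ 9 ÷ (17/983) = 8847/17.
4.5⁴ = 410.0625 falls short of 8847/17 but 4.5⁵ = 1845.28125 reaches it, so n = 5.

5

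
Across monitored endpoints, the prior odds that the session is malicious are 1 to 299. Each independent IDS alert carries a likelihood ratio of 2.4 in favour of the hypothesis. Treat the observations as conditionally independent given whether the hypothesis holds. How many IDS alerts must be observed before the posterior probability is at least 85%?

Prior odds = 1/299.
Likelihood ratio per IDS alert = 2.4.
Target odds: 0.85 ÷ 0.15 = 17/3.
Require 2.4ⁿ ≥ 17/3 ÷ (1/299) = 5083/3.
2.4⁸ = 429981696/390625 falls short of 5083/3 but 2.4⁹ ≈2641.81 reaches it, so n = 9.

9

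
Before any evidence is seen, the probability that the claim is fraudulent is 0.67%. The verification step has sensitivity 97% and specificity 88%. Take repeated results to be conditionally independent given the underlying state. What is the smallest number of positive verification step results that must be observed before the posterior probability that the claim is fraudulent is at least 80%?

4

Prior odds = 0.0067/0.9933 = 67/9933.
False-positive rate = 1 − 0.88 = 0.12; likelihood ratio of a positive = 0.97/0.12 = 97/12.
Target odds: 0.8 ÷ 0.2 = 4.
Require (97/12)ⁿ ≥ 4 ÷ (67/9933) = 39732/67.
(97/12)³ = 912673/1728 falls short of 39732/67 but (97/12)⁴ = 88529281/20736 reaches it, so n = 4.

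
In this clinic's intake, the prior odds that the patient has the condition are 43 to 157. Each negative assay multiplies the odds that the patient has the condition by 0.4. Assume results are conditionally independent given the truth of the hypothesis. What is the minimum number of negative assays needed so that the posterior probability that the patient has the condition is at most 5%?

2

Prior odds = 43/157.
Likelihood ratio per negative assay = 0.4.
Target odds: 0.05 ÷ 0.95 = 1/19.
Require 0.4ⁿ ≤ 1/19 ÷ (43/157) = 157/817.
0.4¹ = 0.4 is still above 157/817 but 0.4² = 0.16 is at or below it, so n = 2.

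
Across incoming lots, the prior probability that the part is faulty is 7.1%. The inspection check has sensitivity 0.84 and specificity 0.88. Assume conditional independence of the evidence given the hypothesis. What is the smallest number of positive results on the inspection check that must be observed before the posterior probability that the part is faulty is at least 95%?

Prior odds = 0.071/0.929 = 71/929.
False-positive rate = 1 − 0.88 = 0.12; likelihood ratio of a positive = 0.84/0.12 = 7.
Target odds: 0.95 ÷ 0.05 = 19.
Need (71/929) × 7ⁿ ≥ 19, i.e. 7ⁿ ≥ 17651/71.
7² = 49 falls short of 17651/71 but 7³ = 343 reaches it, so n = 3.

3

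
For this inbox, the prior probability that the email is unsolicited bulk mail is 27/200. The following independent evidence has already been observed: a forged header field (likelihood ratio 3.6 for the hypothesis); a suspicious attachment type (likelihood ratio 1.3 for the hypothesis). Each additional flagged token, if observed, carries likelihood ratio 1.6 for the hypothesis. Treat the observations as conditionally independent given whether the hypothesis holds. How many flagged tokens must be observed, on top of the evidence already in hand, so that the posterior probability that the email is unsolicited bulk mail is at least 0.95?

Prior odds = 0.135/0.865 = 27/173.
Combined Bayes factor of the evidence already in hand = 3.6 × 1.3 = 4.68.
Odds after that evidence = (27/173) × 4.68 = 3159/4325.
Target odds = 0.95/0.05 = 19.
Need 1.6ⁿ ≥ 19 ÷ (3159/4325) = 82175/3159.
1.6⁶ = 262144/15625 falls short of 82175/3159 but 1.6⁷ = 2097152/78125 reaches it, so n = 7.

7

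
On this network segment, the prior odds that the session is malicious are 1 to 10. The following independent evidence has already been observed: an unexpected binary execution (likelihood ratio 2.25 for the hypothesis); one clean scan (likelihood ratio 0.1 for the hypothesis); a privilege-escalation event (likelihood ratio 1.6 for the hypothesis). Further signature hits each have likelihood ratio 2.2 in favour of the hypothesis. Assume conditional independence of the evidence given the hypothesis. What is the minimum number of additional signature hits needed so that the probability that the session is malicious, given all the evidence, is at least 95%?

8

Prior odds = 0.1.
Combined Bayes factor of the evidence already in hand = 2.25 × 0.1 × 1.6 = 0.36.
Odds after that evidence = 0.1 × 0.36 = 0.036.
Target odds = 0.95/0.05 = 19.
Need 2.2ⁿ ≥ 19 ÷ 0.036 = 4750/9.
2.2⁷ = 19487171/78125 falls short of 4750/9 but 2.2⁸ = 214358881/390625 reaches it, so n = 8.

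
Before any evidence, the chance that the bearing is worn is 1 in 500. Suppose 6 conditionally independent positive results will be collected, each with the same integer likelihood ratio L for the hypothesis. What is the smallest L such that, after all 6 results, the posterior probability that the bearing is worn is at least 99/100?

Prior odds = 0.002/0.998 = 1/499.
Target odds = 0.99/0.01 = 99.
Need L⁶ ≥ 99 ÷ (1/499) = 49401.
6⁶ = 46656 < 49401 ≤ 117649 = 7⁶, so L = 7.

7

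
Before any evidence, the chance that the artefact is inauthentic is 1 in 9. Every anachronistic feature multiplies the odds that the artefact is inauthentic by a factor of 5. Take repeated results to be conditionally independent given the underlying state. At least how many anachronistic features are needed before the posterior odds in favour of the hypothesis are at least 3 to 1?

Prior odds: (1/9) ÷ (8/9) = 0.125.
Likelihood ratio per anachronistic feature = 5.
Target odds = 3.
Require 5ⁿ ≥ 3 ÷ 0.125 = 24.
5¹ = 5 falls short of 24 but 5² = 25 reaches it, so n = 2.

2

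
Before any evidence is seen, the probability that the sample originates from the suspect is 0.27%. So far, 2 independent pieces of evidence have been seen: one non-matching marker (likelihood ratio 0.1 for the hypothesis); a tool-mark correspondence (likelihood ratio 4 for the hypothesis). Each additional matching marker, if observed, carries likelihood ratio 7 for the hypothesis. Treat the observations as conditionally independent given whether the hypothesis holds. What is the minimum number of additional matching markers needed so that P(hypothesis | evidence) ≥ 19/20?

6

Prior odds = 0.0027/0.9973 = 27/9973.
Combined Bayes factor of the evidence already in hand = 0.1 × 4 = 0.4.
Odds after that evidence = (27/9973) × 0.4 = 54/49865.
Target odds = 0.95/0.05 = 19.
Need 7ⁿ ≥ 19 ÷ (54/49865) = 947435/54.
7⁵ = 16807 falls short of 947435/54 but 7⁶ = 117649 reaches it, so n = 6.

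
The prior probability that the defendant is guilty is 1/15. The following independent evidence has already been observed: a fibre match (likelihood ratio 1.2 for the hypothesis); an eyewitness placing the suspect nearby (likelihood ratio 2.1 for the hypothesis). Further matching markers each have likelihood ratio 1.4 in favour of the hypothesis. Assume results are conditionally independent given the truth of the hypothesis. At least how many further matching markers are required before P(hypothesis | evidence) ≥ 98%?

Prior odds = (1/15)/(14/15) = 1/14.
Combined Bayes factor of the evidence already in hand = 1.2 × 2.1 = 2.52.
Odds after that evidence = (1/14) × 2.52 = 0.18.
Target odds = 0.98/0.02 = 49.
Need 1.4ⁿ ≥ 49 ÷ 0.18 = 2450/9.
1.4¹⁶ ≈217.795 falls short of 2450/9 but 1.4¹⁷ ≈304.913 reaches it, so n = 17.

17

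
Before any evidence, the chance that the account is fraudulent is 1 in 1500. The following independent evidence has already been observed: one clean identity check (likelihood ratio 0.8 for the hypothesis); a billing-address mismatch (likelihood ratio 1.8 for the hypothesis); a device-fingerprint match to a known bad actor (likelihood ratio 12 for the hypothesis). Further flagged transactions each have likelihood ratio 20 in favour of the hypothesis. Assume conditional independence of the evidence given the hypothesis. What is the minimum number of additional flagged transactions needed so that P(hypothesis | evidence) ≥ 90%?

Prior odds = (1/1500)/(1499/1500) = 1/1499.
Combined Bayes factor of the evidence already in hand = 0.8 × 1.8 × 12 = 17.28.
Odds after that evidence = (1/1499) × 17.28 = 432/37475.
Target odds = 0.9/0.1 = 9.
Need 20ⁿ ≥ 9 ÷ (432/37475) = 37475/48.
20² = 400 falls short of 37475/48 but 20³ = 8000 reaches it, so n = 3.

3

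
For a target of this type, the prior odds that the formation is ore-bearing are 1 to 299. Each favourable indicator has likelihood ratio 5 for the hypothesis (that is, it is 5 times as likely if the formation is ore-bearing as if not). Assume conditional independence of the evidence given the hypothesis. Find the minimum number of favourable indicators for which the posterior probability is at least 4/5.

Prior odds = 1/299.
Likelihood ratio per favourable indicator = 5.
Target posterior odds = 0.8/0.2 = 4.
Need (1/299) × 5ⁿ ≥ 4, i.e. 5ⁿ ≥ 1196.
5⁴ = 625 falls short of 1196 but 5⁵ = 3125 reaches it, so n = 5.

5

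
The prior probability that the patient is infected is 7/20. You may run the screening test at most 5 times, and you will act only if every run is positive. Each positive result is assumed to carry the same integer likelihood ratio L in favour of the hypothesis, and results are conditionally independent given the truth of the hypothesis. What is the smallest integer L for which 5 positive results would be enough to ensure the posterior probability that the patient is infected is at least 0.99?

3

Prior odds = 0.35/0.65 = 7/13.
Target odds = 0.99/0.01 = 99.
Need L⁵ ≥ 99 ÷ (7/13) = 1287/7.
2⁵ = 32 < 1287/7 ≤ 243 = 3⁵, so L = 3.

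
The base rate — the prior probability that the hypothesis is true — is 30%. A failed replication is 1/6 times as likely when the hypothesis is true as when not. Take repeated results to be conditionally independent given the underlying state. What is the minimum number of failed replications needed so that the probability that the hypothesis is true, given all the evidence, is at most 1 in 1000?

4

Prior odds = 0.3/0.7 = 3/7.
Likelihood ratio per failed replication = 1/6.
Target odds: 0.001 ÷ 0.999 = 1/999.
Need (3/7) × (1/6)ⁿ ≤ 1/999, i.e. (1/6)ⁿ ≤ 7/2997.
(1/6)³ = 1/216 is still above 7/2997 but (1/6)⁴ = 1/1296 is at or below it, so n = 4.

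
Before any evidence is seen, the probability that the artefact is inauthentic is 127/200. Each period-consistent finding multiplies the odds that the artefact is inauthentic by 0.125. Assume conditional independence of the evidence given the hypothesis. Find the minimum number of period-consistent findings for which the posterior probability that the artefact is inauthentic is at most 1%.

3

Prior odds: 0.635 ÷ 0.365 = 127/73.
Likelihood ratio per period-consistent finding = 0.125.
Target odds: 0.01 ÷ 0.99 = 1/99.
Need (127/73) × 0.125ⁿ ≤ 1/99, i.e. 0.125ⁿ ≤ 73/12573.
0.125² = 0.015625 is still above 73/12573 but 0.125³ = 0.001953125 is at or below it, so n = 3.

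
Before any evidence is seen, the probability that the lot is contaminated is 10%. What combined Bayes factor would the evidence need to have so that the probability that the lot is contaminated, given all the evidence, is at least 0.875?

Prior odds = 0.1/0.9 = 1/9.
Target odds = 0.875/0.125 = 7.
Required Bayes factor = 7 ÷ (1/9) = 63.

63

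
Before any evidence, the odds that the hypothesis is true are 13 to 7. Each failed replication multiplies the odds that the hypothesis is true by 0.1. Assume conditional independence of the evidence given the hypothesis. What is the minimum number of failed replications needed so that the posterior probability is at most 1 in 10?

Prior odds = 13/7.
Likelihood ratio per failed replication = 0.1.
Target posterior odds = 0.1/0.9 = 1/9.
Require 0.1ⁿ ≤ 1/9 ÷ (13/7) = 7/117.
0.1¹ = 0.1 is still above 7/117 but 0.1² = 0.01 is at or below it, so n = 2.

2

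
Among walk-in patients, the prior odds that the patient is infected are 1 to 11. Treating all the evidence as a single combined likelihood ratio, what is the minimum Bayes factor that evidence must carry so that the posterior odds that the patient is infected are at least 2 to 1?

22

Prior odds = 1/11.
Target odds = 2.
Required Bayes factor = 2 ÷ (1/11) = 22.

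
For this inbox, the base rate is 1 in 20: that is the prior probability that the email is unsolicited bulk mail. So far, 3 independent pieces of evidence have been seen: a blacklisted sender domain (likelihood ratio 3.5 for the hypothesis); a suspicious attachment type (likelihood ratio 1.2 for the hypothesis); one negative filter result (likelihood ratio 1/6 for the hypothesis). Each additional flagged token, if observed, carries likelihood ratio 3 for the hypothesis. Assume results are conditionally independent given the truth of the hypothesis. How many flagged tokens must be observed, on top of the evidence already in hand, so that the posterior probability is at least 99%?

Prior odds = 0.05/0.95 = 1/19.
Combined Bayes factor of the evidence already in hand = 3.5 × 1.2 × (1/6) = 0.7.
Odds after that evidence = (1/19) × 0.7 = 7/190.
Target odds = 0.99/0.01 = 99.
Need 3ⁿ ≥ 99 ÷ (7/190) = 18810/7.
3⁷ = 2187 falls short of 18810/7 but 3⁸ = 6561 reaches it, so n = 8.

8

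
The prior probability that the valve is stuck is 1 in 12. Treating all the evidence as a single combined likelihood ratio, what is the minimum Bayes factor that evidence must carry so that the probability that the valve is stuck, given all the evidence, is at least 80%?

44

Prior odds = (1/12)/(11/12) = 1/11.
Target odds = 0.8/0.2 = 4.
Required Bayes factor = 4 ÷ (1/11) = 44.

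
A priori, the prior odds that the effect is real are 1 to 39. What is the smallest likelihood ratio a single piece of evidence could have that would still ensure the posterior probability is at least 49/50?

Prior odds = 1/39.
Target odds = 0.98/0.02 = 49.
Required Bayes factor = 49 ÷ (1/39) = 1911.

1911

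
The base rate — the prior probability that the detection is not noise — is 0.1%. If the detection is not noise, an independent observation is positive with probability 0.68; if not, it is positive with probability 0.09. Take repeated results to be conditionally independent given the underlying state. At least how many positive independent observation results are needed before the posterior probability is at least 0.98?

6

Prior odds: 0.001 ÷ 0.999 = 1/999.
Likelihood ratio of a positive = 0.68/0.09 = 68/9.
Target odds: 0.98 ÷ 0.02 = 49.
Need (1/999) × (68/9)ⁿ ≥ 49, i.e. (68/9)ⁿ ≥ 48951.
(68/9)⁵ ≈24622.5 falls short of 48951 but (68/9)⁶ ≈186037 reaches it, so n = 6.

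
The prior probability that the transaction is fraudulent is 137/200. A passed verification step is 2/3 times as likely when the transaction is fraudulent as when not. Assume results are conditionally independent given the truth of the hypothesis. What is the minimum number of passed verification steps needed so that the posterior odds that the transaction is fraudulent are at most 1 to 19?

Prior odds = 0.685/0.315 = 137/63.
Likelihood ratio per passed verification step = 2/3.
Target odds = 1/19.
Require (2/3)ⁿ ≤ 1/19 ÷ (137/63) = 63/2603.
(2/3)⁹ = 512/19683 is still above 63/2603 but (2/3)¹⁰ = 1024/59049 is at or below it, so n = 10.

10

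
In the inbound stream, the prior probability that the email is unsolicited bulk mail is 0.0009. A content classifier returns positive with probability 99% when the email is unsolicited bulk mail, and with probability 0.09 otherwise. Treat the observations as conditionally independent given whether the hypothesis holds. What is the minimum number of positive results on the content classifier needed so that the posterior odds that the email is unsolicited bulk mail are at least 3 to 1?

Prior odds = 0.0009/0.9991 = 9/9991.
Likelihood ratio of a positive result = 0.99/0.09 = 11.
Target odds = 3.
Require 11ⁿ ≥ 3 ÷ (9/9991) = 9991/3.
11³ = 1331 falls short of 9991/3 but 11⁴ = 14641 reaches it, so n = 4.

4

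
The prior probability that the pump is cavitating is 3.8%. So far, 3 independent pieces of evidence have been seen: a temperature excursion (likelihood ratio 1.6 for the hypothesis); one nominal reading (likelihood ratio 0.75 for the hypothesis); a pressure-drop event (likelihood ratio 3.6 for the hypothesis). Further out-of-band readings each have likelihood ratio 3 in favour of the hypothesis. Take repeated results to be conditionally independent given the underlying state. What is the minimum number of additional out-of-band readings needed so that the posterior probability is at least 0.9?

4

Prior odds = 0.038/0.962 = 19/481.
Combined Bayes factor of the evidence already in hand = 1.6 × 0.75 × 3.6 = 4.32.
Odds after that evidence = (19/481) × 4.32 = 2052/12025.
Target odds = 0.9/0.1 = 9.
Need 3ⁿ ≥ 9 ÷ (2052/12025) = 12025/228.
3³ = 27 falls short of 12025/228 but 3⁴ = 81 reaches it, so n = 4.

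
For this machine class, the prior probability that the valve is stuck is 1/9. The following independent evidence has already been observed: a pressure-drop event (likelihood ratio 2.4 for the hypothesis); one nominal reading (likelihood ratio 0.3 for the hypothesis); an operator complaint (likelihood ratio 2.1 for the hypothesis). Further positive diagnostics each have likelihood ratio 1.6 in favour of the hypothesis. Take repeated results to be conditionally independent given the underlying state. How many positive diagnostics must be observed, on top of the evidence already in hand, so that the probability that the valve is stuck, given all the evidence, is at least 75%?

Prior odds = (1/9)/(8/9) = 0.125.
Combined Bayes factor of the evidence already in hand = 2.4 × 0.3 × 2.1 = 1.512.
Odds after that evidence = 0.125 × 1.512 = 0.189.
Target odds = 0.75/0.25 = 3.
Need 1.6ⁿ ≥ 3 ÷ 0.189 = 1000/63.
1.6⁵ = 10.48576 falls short of 1000/63 but 1.6⁶ = 262144/15625 reaches it, so n = 6.

6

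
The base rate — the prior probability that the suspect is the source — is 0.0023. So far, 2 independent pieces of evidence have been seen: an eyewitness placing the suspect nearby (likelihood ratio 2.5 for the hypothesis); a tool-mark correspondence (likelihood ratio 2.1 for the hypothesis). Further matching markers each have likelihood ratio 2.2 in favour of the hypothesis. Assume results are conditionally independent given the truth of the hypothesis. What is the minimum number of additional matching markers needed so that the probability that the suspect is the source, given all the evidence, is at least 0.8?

8

Prior odds = 0.0023/0.9977 = 23/9977.
Combined Bayes factor of the evidence already in hand = 2.5 × 2.1 = 5.25.
Odds after that evidence = (23/9977) × 5.25 = 483/39908.
Target odds = 0.8/0.2 = 4.
Need 2.2ⁿ ≥ 4 ÷ (483/39908) = 159632/483.
2.2⁷ = 19487171/78125 falls short of 159632/483 but 2.2⁸ = 214358881/390625 reaches it, so n = 8.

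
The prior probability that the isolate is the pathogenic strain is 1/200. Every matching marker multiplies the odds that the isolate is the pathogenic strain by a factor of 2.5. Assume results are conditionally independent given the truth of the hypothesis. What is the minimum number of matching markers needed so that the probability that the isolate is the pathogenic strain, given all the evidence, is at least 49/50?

Prior odds: 0.005 ÷ 0.995 = 1/199.
Likelihood ratio per matching marker = 2.5.
Target odds: 0.98 ÷ 0.02 = 49.
Require 2.5ⁿ ≥ 49 ÷ (1/199) = 9751.
2.5¹⁰ = 9765625/1024 falls short of 9751 but 2.5¹¹ = 48828125/2048 reaches it, so n = 11.

11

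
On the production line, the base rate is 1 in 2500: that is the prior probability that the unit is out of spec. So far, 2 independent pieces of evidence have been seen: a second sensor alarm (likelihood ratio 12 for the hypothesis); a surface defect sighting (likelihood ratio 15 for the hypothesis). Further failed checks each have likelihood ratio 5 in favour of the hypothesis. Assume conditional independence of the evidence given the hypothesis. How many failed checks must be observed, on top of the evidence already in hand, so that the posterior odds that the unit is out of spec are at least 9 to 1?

3

Prior odds = 0.0004/0.9996 = 1/2499.
Combined Bayes factor of the evidence already in hand = 12 × 15 = 180.
Odds after that evidence = (1/2499) × 180 = 60/833.
Target odds = 9.
Need 5ⁿ ≥ 9 ÷ (60/833) = 124.95.
5² = 25 falls short of 124.95 but 5³ = 125 reaches it, so n = 3.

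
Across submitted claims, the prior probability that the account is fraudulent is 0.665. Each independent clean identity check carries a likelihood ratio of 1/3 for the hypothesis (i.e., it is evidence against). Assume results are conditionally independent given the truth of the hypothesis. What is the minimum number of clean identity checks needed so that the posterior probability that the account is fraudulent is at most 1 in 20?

4

Prior odds: 0.665 ÷ 0.335 = 133/67.
Likelihood ratio per clean identity check = 1/3.
Target posterior odds = 0.05/0.95 = 1/19.
Require (1/3)ⁿ ≤ 1/19 ÷ (133/67) = 67/2527.
(1/3)³ = 1/27 is still above 67/2527 but (1/3)⁴ = 1/81 is at or below it, so n = 4.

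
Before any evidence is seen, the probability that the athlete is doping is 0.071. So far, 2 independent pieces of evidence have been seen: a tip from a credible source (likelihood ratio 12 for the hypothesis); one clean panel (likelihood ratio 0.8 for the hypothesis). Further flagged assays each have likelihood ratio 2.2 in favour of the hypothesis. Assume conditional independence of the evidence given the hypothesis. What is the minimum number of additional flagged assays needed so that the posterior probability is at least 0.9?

4

Prior odds = 0.071/0.929 = 71/929.
Combined Bayes factor of the evidence already in hand = 12 × 0.8 = 9.6.
Odds after that evidence = (71/929) × 9.6 = 3408/4645.
Target odds = 0.9/0.1 = 9.
Need 2.2ⁿ ≥ 9 ÷ (3408/4645) = 13935/1136.
2.2³ = 10.648 falls short of 13935/1136 but 2.2⁴ = 23.4256 reaches it, so n = 4.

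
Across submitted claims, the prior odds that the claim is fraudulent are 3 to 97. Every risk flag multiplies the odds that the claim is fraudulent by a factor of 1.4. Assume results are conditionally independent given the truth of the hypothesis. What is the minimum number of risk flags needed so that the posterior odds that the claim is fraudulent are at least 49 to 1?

Prior odds = 3/97.
Likelihood ratio per risk flag = 1.4.
Target odds = 49.
Need (3/97) × 1.4ⁿ ≥ 49, i.e. 1.4ⁿ ≥ 4753/3.
1.4²¹ ≈1171.36 falls short of 4753/3 but 1.4²² ≈1639.9 reaches it, so n = 22.

22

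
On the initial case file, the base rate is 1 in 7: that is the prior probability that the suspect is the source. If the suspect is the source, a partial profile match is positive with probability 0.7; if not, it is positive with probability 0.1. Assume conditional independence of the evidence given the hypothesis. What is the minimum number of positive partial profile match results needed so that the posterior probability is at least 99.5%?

4

Prior odds = (1/7)/(6/7) = 1/6.
Likelihood ratio of a positive = 0.7/0.1 = 7.
Target odds: 0.995 ÷ 0.005 = 199.
Need (1/6) × 7ⁿ ≥ 199, i.e. 7ⁿ ≥ 1194.
7³ = 343 falls short of 1194 but 7⁴ = 2401 reaches it, so n = 4.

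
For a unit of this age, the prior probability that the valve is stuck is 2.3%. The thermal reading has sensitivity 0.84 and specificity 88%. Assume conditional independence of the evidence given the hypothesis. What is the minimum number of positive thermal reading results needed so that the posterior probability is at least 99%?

Prior odds = 0.023/0.977 = 23/977.
False-positive rate = 1 − 0.88 = 0.12; likelihood ratio of a positive = 0.84/0.12 = 7.
Target posterior odds = 0.99/0.01 = 99.
Need (23/977) × 7ⁿ ≥ 99, i.e. 7ⁿ ≥ 96723/23.
7⁴ = 2401 falls short of 96723/23 but 7⁵ = 16807 reaches it, so n = 5.

5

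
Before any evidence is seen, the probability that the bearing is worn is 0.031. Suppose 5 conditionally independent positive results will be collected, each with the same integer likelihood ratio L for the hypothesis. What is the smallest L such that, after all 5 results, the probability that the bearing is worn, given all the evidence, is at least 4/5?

3

Prior odds = 0.031/0.969 = 31/969.
Target odds = 0.8/0.2 = 4.
Need L⁵ ≥ 4 ÷ (31/969) = 3876/31.
2⁵ = 32 < 3876/31 ≤ 243 = 3⁵, so L = 3.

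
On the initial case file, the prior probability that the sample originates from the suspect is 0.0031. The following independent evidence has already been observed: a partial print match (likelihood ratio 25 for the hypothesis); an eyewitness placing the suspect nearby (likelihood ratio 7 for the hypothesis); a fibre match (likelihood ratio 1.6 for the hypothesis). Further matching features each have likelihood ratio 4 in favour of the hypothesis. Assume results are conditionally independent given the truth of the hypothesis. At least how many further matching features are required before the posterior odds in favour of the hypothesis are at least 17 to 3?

Prior odds = 0.0031/0.9969 = 31/9969.
Combined Bayes factor of the evidence already in hand = 25 × 7 × 1.6 = 280.
Odds after that evidence = (31/9969) × 280 = 8680/9969.
Target odds = 17/3.
Need 4ⁿ ≥ 17/3 ÷ (8680/9969) = 56491/8680.
4¹ = 4 falls short of 56491/8680 but 4² = 16 reaches it, so n = 2.

2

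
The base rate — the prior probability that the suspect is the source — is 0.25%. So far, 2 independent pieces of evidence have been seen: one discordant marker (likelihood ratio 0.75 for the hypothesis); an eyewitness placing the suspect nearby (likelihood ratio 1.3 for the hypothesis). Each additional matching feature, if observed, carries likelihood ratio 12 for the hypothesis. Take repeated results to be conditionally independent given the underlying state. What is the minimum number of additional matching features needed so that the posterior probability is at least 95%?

4

Prior odds = 0.0025/0.9975 = 1/399.
Combined Bayes factor of the evidence already in hand = 0.75 × 1.3 = 0.975.
Odds after that evidence = (1/399) × 0.975 = 13/5320.
Target odds = 0.95/0.05 = 19.
Need 12ⁿ ≥ 19 ÷ (13/5320) = 101080/13.
12³ = 1728 falls short of 101080/13 but 12⁴ = 20736 reaches it, so n = 4.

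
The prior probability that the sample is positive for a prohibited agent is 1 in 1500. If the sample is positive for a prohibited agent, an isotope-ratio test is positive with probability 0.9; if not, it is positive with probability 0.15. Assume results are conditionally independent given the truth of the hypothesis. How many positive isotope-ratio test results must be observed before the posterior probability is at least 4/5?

Prior odds = (1/1500)/(1499/1500) = 1/1499.
Likelihood ratio of a positive = 0.9/0.15 = 6.
Target posterior odds = 0.8/0.2 = 4.
Require 6ⁿ ≥ 4 ÷ (1/1499) = 5996.
6⁴ = 1296 falls short of 5996 but 6⁵ = 7776 reaches it, so n = 5.

5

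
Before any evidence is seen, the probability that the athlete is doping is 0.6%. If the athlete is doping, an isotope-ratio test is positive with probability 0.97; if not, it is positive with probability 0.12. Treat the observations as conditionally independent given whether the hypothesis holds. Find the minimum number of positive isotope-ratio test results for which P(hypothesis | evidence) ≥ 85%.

Prior odds = 0.006/0.994 = 3/497.
Likelihood ratio of a positive = 0.97/0.12 = 97/12.
Target odds: 0.85 ÷ 0.15 = 17/3.
Require (97/12)ⁿ ≥ 17/3 ÷ (3/497) = 8449/9.
(97/12)³ = 912673/1728 falls short of 8449/9 but (97/12)⁴ = 88529281/20736 reaches it, so n = 4.

4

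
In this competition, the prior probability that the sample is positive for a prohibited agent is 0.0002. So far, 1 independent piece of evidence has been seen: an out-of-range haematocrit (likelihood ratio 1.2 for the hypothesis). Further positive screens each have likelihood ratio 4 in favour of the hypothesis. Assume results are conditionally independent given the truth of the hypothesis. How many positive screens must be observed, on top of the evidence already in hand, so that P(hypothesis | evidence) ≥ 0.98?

9

Prior odds = 0.0002/0.9998 = 1/4999.
Bayes factor of the evidence already in hand = 1.2.
Odds after that evidence = (1/4999) × 1.2 = 6/24995.
Target odds = 0.98/0.02 = 49.
Need 4ⁿ ≥ 49 ÷ (6/24995) = 1224755/6.
4⁸ = 65536 falls short of 1224755/6 but 4⁹ = 262144 reaches it, so n = 9.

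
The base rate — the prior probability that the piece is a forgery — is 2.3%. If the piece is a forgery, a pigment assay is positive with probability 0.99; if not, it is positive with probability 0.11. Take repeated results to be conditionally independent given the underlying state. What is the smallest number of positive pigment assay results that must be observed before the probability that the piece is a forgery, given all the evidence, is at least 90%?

Prior odds: 0.023 ÷ 0.977 = 23/977.
Likelihood ratio of a positive = 0.99/0.11 = 9.
Target odds: 0.9 ÷ 0.1 = 9.
Need (23/977) × 9ⁿ ≥ 9, i.e. 9ⁿ ≥ 8793/23.
9² = 81 falls short of 8793/23 but 9³ = 729 reaches it, so n = 3.

3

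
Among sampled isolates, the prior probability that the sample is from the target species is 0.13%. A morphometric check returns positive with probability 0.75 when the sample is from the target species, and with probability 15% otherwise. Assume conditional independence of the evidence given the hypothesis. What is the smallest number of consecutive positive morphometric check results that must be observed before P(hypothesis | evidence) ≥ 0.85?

Prior odds = 0.0013/0.9987 = 13/9987.
Likelihood ratio of a positive result = 0.75/0.15 = 5.
Target posterior odds = 0.85/0.15 = 17/3.
Need (13/9987) × 5ⁿ ≥ 17/3, i.e. 5ⁿ ≥ 56593/13.
5⁵ = 3125 falls short of 56593/13 but 5⁶ = 15625 reaches it, so n = 6.

6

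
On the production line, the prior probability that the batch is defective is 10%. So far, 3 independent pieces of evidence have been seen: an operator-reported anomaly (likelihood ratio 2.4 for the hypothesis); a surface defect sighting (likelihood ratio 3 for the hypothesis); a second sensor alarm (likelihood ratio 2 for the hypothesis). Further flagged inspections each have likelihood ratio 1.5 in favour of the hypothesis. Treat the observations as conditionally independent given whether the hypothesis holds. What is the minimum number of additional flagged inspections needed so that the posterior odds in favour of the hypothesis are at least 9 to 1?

5

Prior odds = 0.1/0.9 = 1/9.
Combined Bayes factor of the evidence already in hand = 2.4 × 3 × 2 = 14.4.
Odds after that evidence = (1/9) × 14.4 = 1.6.
Target odds = 9.
Need 1.5ⁿ ≥ 9 ÷ 1.6 = 5.625.
1.5⁴ = 5.0625 falls short of 5.625 but 1.5⁵ = 7.59375 reaches it, so n = 5.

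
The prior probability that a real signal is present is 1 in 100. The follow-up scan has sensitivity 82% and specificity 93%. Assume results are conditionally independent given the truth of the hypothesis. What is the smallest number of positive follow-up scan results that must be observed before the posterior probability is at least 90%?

Prior odds = 0.01/0.99 = 1/99.
False-positive rate = 1 − 0.93 = 0.07; likelihood ratio of a positive = 0.82/0.07 = 82/7.
Target posterior odds = 0.9/0.1 = 9.
Need (1/99) × (82/7)ⁿ ≥ 9, i.e. (82/7)ⁿ ≥ 891.
(82/7)² = 6724/49 falls short of 891 but (82/7)³ = 551368/343 reaches it, so n = 3.

3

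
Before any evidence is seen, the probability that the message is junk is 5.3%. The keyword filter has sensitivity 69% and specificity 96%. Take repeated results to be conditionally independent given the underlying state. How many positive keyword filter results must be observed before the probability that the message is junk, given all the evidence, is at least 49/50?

Prior odds = 0.053/0.947 = 53/947.
False-positive rate = 1 − 0.96 = 0.04; likelihood ratio of a positive = 0.69/0.04 = 17.25.
Target posterior odds = 0.98/0.02 = 49.
Need (53/947) × 17.25ⁿ ≥ 49, i.e. 17.25ⁿ ≥ 46403/53.
17.25² = 297.5625 falls short of 46403/53 but 17.25³ = 5132.953125 reaches it, so n = 3.

3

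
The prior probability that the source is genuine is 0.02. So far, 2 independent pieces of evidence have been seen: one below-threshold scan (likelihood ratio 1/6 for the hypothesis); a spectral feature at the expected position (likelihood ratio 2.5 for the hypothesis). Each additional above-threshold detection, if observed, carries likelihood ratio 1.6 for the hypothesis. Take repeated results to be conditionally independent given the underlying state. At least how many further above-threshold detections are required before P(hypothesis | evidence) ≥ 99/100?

20

Prior odds = 0.02/0.98 = 1/49.
Combined Bayes factor of the evidence already in hand = (1/6) × 2.5 = 5/12.
Odds after that evidence = (1/49) × 5/12 = 5/588.
Target odds = 0.99/0.01 = 99.
Need 1.6ⁿ ≥ 99 ÷ (5/588) = 11642.4.
1.6¹⁹ ≈7555.79 falls short of 11642.4 but 1.6²⁰ ≈12089.3 reaches it, so n = 20.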